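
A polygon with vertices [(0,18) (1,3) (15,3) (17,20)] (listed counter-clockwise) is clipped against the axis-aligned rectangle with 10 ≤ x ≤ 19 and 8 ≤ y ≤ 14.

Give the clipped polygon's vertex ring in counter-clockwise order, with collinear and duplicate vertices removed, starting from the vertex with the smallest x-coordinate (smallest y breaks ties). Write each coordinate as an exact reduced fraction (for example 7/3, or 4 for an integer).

Clipped polygon: [(10,8) (265/17,8) (277/17,14) (10,14)]

1. After x ≥ 10: [(10,326/17) (10,3) (15,3) (17,20)]
2. After x ≤ 19: [(10,326/17) (10,3) (15,3) (17,20)]
3. After y ≥ 8: [(10,326/17) (10,8) (265/17,8) (17,20)]
4. After y ≤ 14: [(10,14) (10,8) (265/17,8) (277/17,14)]
5. Canonical ring: [(10,8) (265/17,8) (277/17,14) (10,14)]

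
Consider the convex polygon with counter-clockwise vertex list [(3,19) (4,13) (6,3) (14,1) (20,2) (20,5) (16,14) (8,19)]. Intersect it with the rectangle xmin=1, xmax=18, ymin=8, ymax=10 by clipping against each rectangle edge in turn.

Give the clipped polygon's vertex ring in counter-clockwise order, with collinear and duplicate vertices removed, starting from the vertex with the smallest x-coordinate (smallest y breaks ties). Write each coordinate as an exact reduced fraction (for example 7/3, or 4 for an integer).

Clipped polygon: [(23/5,10) (5,8) (18,8) (18,19/2) (160/9,10)]

1. After x ≥ 1: [(3,19) (4,13) (6,3) (14,1) (20,2) (20,5) (16,14) (8,19)]
2. After x ≤ 18: [(3,19) (4,13) (6,3) (14,1) (18,5/3) (18,19/2) (16,14) (8,19)]
3. After y ≥ 8: [(3,19) (4,13) (5,8) (18,8) (18,19/2) (16,14) (8,19)]
4. After y ≤ 10: [(23/5,10) (5,8) (18,8) (18,19/2) (160/9,10)]
5. Canonical ring: [(23/5,10) (5,8) (18,8) (18,19/2) (160/9,10)]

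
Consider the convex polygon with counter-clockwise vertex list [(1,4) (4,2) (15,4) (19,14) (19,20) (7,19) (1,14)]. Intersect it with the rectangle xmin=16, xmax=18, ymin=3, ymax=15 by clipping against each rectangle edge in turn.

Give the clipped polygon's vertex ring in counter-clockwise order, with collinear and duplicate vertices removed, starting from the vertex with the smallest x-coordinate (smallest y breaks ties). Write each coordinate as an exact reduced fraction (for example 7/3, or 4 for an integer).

Clipped polygon: [(16,13/2) (18,23/2) (18,15) (16,15)]

1. After x ≥ 16: [(16,13/2) (19,14) (19,20) (16,79/4)]
2. After x ≤ 18: [(16,13/2) (18,23/2) (18,239/12) (16,79/4)]
3. After y ≥ 3: [(16,13/2) (18,23/2) (18,239/12) (16,79/4)]
4. After y ≤ 15: [(16,15) (16,13/2) (18,23/2) (18,15)]
5. Canonical ring: [(16,13/2) (18,23/2) (18,15) (16,15)]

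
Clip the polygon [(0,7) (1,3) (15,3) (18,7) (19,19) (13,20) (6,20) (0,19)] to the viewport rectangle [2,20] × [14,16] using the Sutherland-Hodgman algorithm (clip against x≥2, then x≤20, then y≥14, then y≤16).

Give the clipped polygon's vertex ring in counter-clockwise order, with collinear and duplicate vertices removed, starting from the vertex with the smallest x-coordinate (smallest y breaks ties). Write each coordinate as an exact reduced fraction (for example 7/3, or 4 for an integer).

Clipped polygon: [(2,14) (223/12,14) (75/4,16) (2,16)]

1. After x ≥ 2: [(2,3) (15,3) (18,7) (19,19) (13,20) (6,20) (2,58/3)]
2. After x ≤ 20: [(2,3) (15,3) (18,7) (19,19) (13,20) (6,20) (2,58/3)]
3. After y ≥ 14: [(2,14) (223/12,14) (19,19) (13,20) (6,20) (2,58/3)]
4. After y ≤ 16: [(2,16) (2,14) (223/12,14) (75/4,16)]
5. Canonical ring: [(2,14) (223/12,14) (75/4,16) (2,16)]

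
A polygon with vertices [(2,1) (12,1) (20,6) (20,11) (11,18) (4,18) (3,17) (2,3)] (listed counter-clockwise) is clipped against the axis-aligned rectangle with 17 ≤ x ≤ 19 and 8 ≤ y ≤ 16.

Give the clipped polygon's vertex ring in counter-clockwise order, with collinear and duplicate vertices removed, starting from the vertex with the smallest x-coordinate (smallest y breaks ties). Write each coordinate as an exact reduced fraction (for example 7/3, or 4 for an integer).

Clipped polygon: [(17,8) (19,8) (19,106/9) (17,40/3)]

1. After x ≥ 17: [(17,33/8) (20,6) (20,11) (17,40/3)]
2. After x ≤ 19: [(17,33/8) (19,43/8) (19,106/9) (17,40/3)]
3. After y ≥ 8: [(17,8) (19,8) (19,106/9) (17,40/3)]
4. After y ≤ 16: [(17,8) (19,8) (19,106/9) (17,40/3)]
5. Canonical ring: [(17,8) (19,8) (19,106/9) (17,40/3)]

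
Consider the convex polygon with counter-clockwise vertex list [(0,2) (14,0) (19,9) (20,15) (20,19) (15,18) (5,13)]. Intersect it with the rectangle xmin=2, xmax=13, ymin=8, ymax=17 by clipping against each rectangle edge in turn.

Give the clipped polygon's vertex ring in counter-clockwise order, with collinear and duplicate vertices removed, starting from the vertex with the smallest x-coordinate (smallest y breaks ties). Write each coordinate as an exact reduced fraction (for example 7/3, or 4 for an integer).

1. After x ≥ 2: [(2,32/5) (2,12/7) (14,0) (19,9) (20,15) (20,19) (15,18) (5,13)]
2. After x ≤ 13: [(2,32/5) (2,12/7) (13,1/7) (13,17) (5,13)]
3. After y ≥ 8: [(30/11,8) (13,8) (13,17) (5,13)]
4. After y ≤ 17: [(30/11,8) (13,8) (13,17) (5,13)]
5. Canonical ring: [(30/11,8) (13,8) (13,17) (5,13)]

Clipped polygon: [(30/11,8) (13,8) (13,17) (5,13)]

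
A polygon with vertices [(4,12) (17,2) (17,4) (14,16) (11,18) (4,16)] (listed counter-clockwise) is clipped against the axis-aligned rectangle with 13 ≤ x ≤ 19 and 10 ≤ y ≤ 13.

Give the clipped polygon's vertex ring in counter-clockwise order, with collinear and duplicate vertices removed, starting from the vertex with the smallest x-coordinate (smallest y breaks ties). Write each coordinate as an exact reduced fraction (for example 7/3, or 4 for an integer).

Clipped polygon: [(13,10) (31/2,10) (59/4,13) (13,13)]

1. After x ≥ 13: [(13,66/13) (17,2) (17,4) (14,16) (13,50/3)]
2. After x ≤ 19: [(13,66/13) (17,2) (17,4) (14,16) (13,50/3)]
3. After y ≥ 10: [(13,10) (31/2,10) (14,16) (13,50/3)]
4. After y ≤ 13: [(13,13) (13,10) (31/2,10) (59/4,13)]
5. Canonical ring: [(13,10) (31/2,10) (59/4,13) (13,13)]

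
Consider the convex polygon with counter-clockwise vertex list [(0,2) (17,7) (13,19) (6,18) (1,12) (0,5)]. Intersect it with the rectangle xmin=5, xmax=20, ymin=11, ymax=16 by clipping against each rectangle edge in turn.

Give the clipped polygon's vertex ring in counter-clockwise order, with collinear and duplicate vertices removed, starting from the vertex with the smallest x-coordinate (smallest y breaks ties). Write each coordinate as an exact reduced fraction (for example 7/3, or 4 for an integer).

1. After x ≥ 5: [(5,59/17) (17,7) (13,19) (6,18) (5,84/5)]
2. After x ≤ 20: [(5,59/17) (17,7) (13,19) (6,18) (5,84/5)]
3. After y ≥ 11: [(5,11) (47/3,11) (13,19) (6,18) (5,84/5)]
4. After y ≤ 16: [(5,16) (5,11) (47/3,11) (14,16)]
5. Canonical ring: [(5,11) (47/3,11) (14,16) (5,16)]

Clipped polygon: [(5,11) (47/3,11) (14,16) (5,16)]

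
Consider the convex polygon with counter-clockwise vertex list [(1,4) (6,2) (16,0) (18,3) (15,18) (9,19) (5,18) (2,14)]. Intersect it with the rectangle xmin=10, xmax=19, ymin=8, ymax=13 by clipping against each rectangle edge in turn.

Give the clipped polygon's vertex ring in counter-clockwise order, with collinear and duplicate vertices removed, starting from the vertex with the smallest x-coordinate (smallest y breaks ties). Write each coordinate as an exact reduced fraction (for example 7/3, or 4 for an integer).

Clipped polygon: [(10,8) (17,8) (16,13) (10,13)]

1. After x ≥ 10: [(10,6/5) (16,0) (18,3) (15,18) (10,113/6)]
2. After x ≤ 19: [(10,6/5) (16,0) (18,3) (15,18) (10,113/6)]
3. After y ≥ 8: [(10,8) (17,8) (15,18) (10,113/6)]
4. After y ≤ 13: [(10,13) (10,8) (17,8) (16,13)]
5. Canonical ring: [(10,8) (17,8) (16,13) (10,13)]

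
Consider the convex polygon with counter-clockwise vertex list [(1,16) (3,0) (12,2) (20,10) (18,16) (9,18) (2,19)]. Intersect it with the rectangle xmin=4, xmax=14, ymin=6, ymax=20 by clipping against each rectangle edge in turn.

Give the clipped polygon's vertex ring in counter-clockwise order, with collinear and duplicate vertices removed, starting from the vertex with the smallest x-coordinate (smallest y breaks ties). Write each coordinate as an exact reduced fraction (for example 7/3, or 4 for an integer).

Clipped polygon: [(4,6) (14,6) (14,152/9) (9,18) (4,131/7)]

1. After x ≥ 4: [(4,2/9) (12,2) (20,10) (18,16) (9,18) (4,131/7)]
2. After x ≤ 14: [(4,2/9) (12,2) (14,4) (14,152/9) (9,18) (4,131/7)]
3. After y ≥ 6: [(4,6) (14,6) (14,152/9) (9,18) (4,131/7)]
4. After y ≤ 20: [(4,6) (14,6) (14,152/9) (9,18) (4,131/7)]
5. Canonical ring: [(4,6) (14,6) (14,152/9) (9,18) (4,131/7)]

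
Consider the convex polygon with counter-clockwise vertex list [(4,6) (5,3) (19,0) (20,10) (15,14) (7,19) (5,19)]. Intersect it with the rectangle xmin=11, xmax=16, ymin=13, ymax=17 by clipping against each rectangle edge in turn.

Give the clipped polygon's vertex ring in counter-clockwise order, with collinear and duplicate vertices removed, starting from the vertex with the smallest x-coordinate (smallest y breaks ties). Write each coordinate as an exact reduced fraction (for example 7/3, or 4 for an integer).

Clipped polygon: [(11,13) (16,13) (16,66/5) (15,14) (11,33/2)]

1. After x ≥ 11: [(11,12/7) (19,0) (20,10) (15,14) (11,33/2)]
2. After x ≤ 16: [(11,12/7) (16,9/14) (16,66/5) (15,14) (11,33/2)]
3. After y ≥ 13: [(11,13) (16,13) (16,66/5) (15,14) (11,33/2)]
4. After y ≤ 17: [(11,13) (16,13) (16,66/5) (15,14) (11,33/2)]
5. Canonical ring: [(11,13) (16,13) (16,66/5) (15,14) (11,33/2)]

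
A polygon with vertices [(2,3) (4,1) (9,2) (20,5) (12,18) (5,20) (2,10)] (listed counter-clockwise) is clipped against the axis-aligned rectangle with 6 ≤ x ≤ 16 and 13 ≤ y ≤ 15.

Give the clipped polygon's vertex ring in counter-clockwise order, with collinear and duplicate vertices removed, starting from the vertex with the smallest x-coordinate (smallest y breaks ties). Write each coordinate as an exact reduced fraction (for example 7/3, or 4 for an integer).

1. After x ≥ 6: [(6,7/5) (9,2) (20,5) (12,18) (6,138/7)]
2. After x ≤ 16: [(6,7/5) (9,2) (16,43/11) (16,23/2) (12,18) (6,138/7)]
3. After y ≥ 13: [(6,13) (196/13,13) (12,18) (6,138/7)]
4. After y ≤ 15: [(6,15) (6,13) (196/13,13) (180/13,15)]
5. Canonical ring: [(6,13) (196/13,13) (180/13,15) (6,15)]

Clipped polygon: [(6,13) (196/13,13) (180/13,15) (6,15)]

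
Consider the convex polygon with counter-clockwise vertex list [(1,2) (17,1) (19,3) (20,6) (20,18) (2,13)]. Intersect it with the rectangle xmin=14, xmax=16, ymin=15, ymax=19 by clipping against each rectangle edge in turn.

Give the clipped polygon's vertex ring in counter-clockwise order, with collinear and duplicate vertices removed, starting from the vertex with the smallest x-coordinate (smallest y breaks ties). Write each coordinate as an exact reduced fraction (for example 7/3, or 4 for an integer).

Clipped polygon: [(14,15) (16,15) (16,152/9) (14,49/3)]

1. After x ≥ 14: [(14,19/16) (17,1) (19,3) (20,6) (20,18) (14,49/3)]
2. After x ≤ 16: [(14,19/16) (16,17/16) (16,152/9) (14,49/3)]
3. After y ≥ 15: [(14,15) (16,15) (16,152/9) (14,49/3)]
4. After y ≤ 19: [(14,15) (16,15) (16,152/9) (14,49/3)]
5. Canonical ring: [(14,15) (16,15) (16,152/9) (14,49/3)]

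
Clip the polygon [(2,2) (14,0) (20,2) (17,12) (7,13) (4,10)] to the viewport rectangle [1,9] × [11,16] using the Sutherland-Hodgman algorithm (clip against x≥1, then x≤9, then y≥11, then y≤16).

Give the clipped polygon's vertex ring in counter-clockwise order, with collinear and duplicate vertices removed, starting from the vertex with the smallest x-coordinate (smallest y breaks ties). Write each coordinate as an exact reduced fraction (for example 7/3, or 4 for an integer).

1. After x ≥ 1: [(2,2) (14,0) (20,2) (17,12) (7,13) (4,10)]
2. After x ≤ 9: [(2,2) (9,5/6) (9,64/5) (7,13) (4,10)]
3. After y ≥ 11: [(9,11) (9,64/5) (7,13) (5,11)]
4. After y ≤ 16: [(9,11) (9,64/5) (7,13) (5,11)]
5. Canonical ring: [(5,11) (9,11) (9,64/5) (7,13)]

Clipped polygon: [(5,11) (9,11) (9,64/5) (7,13)]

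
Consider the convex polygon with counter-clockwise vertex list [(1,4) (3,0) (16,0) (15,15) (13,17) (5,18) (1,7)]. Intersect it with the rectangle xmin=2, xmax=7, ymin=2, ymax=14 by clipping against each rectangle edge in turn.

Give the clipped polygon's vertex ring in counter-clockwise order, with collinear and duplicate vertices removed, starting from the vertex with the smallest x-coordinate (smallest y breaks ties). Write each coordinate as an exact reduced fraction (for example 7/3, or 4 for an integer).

1. After x ≥ 2: [(2,2) (3,0) (16,0) (15,15) (13,17) (5,18) (2,39/4)]
2. After x ≤ 7: [(2,2) (3,0) (7,0) (7,71/4) (5,18) (2,39/4)]
3. After y ≥ 2: [(2,2) (2,2) (7,2) (7,71/4) (5,18) (2,39/4)]
4. After y ≤ 14: [(2,2) (2,2) (7,2) (7,14) (39/11,14) (2,39/4)]
5. Canonical ring: [(2,2) (7,2) (7,14) (39/11,14) (2,39/4)]

Clipped polygon: [(2,2) (7,2) (7,14) (39/11,14) (2,39/4)]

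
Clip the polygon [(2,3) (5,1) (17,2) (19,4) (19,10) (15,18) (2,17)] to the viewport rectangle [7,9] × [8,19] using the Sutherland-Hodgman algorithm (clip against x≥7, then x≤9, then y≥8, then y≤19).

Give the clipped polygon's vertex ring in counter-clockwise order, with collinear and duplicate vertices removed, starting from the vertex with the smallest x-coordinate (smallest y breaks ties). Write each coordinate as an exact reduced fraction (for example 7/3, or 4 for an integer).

1. After x ≥ 7: [(7,7/6) (17,2) (19,4) (19,10) (15,18) (7,226/13)]
2. After x ≤ 9: [(7,7/6) (9,4/3) (9,228/13) (7,226/13)]
3. After y ≥ 8: [(7,8) (9,8) (9,228/13) (7,226/13)]
4. After y ≤ 19: [(7,8) (9,8) (9,228/13) (7,226/13)]
5. Canonical ring: [(7,8) (9,8) (9,228/13) (7,226/13)]

Clipped polygon: [(7,8) (9,8) (9,228/13) (7,226/13)]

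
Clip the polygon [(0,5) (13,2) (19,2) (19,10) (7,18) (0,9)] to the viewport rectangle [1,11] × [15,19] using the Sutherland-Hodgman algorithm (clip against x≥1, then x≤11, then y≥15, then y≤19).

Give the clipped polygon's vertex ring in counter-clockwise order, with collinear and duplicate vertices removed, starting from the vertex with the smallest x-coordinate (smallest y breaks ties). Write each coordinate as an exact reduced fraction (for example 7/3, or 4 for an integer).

Clipped polygon: [(14/3,15) (11,15) (11,46/3) (7,18)]

1. After x ≥ 1: [(1,62/13) (13,2) (19,2) (19,10) (7,18) (1,72/7)]
2. After x ≤ 11: [(1,62/13) (11,32/13) (11,46/3) (7,18) (1,72/7)]
3. After y ≥ 15: [(11,15) (11,46/3) (7,18) (14/3,15)]
4. After y ≤ 19: [(11,15) (11,46/3) (7,18) (14/3,15)]
5. Canonical ring: [(14/3,15) (11,15) (11,46/3) (7,18)]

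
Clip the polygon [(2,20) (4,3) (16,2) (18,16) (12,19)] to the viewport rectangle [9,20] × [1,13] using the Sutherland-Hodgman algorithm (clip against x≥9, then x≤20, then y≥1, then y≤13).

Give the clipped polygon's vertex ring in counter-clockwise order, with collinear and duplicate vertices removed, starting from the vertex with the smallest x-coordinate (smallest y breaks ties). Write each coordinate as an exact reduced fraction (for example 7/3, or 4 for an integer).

1. After x ≥ 9: [(9,193/10) (9,31/12) (16,2) (18,16) (12,19)]
2. After x ≤ 20: [(9,193/10) (9,31/12) (16,2) (18,16) (12,19)]
3. After y ≥ 1: [(9,193/10) (9,31/12) (16,2) (18,16) (12,19)]
4. After y ≤ 13: [(9,13) (9,31/12) (16,2) (123/7,13)]
5. Canonical ring: [(9,31/12) (16,2) (123/7,13) (9,13)]

Clipped polygon: [(9,31/12) (16,2) (123/7,13) (9,13)]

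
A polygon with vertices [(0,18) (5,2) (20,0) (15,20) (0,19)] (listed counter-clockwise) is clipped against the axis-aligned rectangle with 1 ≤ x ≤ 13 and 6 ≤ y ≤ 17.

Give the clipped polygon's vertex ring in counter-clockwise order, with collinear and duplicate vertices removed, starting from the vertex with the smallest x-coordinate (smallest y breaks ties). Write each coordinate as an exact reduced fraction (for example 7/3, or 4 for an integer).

Clipped polygon: [(1,74/5) (15/4,6) (13,6) (13,17) (1,17)]

1. After x ≥ 1: [(1,74/5) (5,2) (20,0) (15,20) (1,286/15)]
2. After x ≤ 13: [(1,74/5) (5,2) (13,14/15) (13,298/15) (1,286/15)]
3. After y ≥ 6: [(1,74/5) (15/4,6) (13,6) (13,298/15) (1,286/15)]
4. After y ≤ 17: [(1,17) (1,74/5) (15/4,6) (13,6) (13,17)]
5. Canonical ring: [(1,74/5) (15/4,6) (13,6) (13,17) (1,17)]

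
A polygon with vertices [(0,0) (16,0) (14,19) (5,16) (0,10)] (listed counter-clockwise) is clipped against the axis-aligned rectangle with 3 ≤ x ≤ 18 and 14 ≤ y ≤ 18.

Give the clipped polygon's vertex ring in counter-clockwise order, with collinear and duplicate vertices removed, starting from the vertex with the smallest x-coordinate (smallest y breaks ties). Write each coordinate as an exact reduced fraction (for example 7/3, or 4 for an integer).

1. After x ≥ 3: [(3,0) (16,0) (14,19) (5,16) (3,68/5)]
2. After x ≤ 18: [(3,0) (16,0) (14,19) (5,16) (3,68/5)]
3. After y ≥ 14: [(276/19,14) (14,19) (5,16) (10/3,14)]
4. After y ≤ 18: [(276/19,14) (268/19,18) (11,18) (5,16) (10/3,14)]
5. Canonical ring: [(10/3,14) (276/19,14) (268/19,18) (11,18) (5,16)]

Clipped polygon: [(10/3,14) (276/19,14) (268/19,18) (11,18) (5,16)]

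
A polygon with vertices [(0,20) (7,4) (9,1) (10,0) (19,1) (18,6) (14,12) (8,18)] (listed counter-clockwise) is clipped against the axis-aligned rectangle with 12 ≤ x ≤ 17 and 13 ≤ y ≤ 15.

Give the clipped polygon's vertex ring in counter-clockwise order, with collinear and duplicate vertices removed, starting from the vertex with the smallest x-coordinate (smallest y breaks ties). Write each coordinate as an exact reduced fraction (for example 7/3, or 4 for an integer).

1. After x ≥ 12: [(12,2/9) (19,1) (18,6) (14,12) (12,14)]
2. After x ≤ 17: [(12,2/9) (17,7/9) (17,15/2) (14,12) (12,14)]
3. After y ≥ 13: [(12,13) (13,13) (12,14)]
4. After y ≤ 15: [(12,13) (13,13) (12,14)]
5. Canonical ring: [(12,13) (13,13) (12,14)]

Clipped polygon: [(12,13) (13,13) (12,14)]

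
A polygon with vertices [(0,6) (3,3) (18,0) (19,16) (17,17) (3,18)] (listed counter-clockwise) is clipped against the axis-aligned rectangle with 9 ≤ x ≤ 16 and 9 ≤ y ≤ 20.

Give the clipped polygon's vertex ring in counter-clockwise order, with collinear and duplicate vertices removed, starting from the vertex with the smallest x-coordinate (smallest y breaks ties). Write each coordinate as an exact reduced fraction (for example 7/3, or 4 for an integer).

1. After x ≥ 9: [(9,9/5) (18,0) (19,16) (17,17) (9,123/7)]
2. After x ≤ 16: [(9,9/5) (16,2/5) (16,239/14) (9,123/7)]
3. After y ≥ 9: [(9,9) (16,9) (16,239/14) (9,123/7)]
4. After y ≤ 20: [(9,9) (16,9) (16,239/14) (9,123/7)]
5. Canonical ring: [(9,9) (16,9) (16,239/14) (9,123/7)]

Clipped polygon: [(9,9) (16,9) (16,239/14) (9,123/7)]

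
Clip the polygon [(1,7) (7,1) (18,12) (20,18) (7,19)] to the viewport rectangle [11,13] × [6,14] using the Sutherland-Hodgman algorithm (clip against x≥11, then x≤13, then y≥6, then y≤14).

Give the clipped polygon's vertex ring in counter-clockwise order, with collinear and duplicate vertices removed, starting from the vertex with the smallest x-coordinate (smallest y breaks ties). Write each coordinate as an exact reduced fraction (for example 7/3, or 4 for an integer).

Clipped polygon: [(11,6) (12,6) (13,7) (13,14) (11,14)]

1. After x ≥ 11: [(11,5) (18,12) (20,18) (11,243/13)]
2. After x ≤ 13: [(11,5) (13,7) (13,241/13) (11,243/13)]
3. After y ≥ 6: [(11,6) (12,6) (13,7) (13,241/13) (11,243/13)]
4. After y ≤ 14: [(11,14) (11,6) (12,6) (13,7) (13,14)]
5. Canonical ring: [(11,6) (12,6) (13,7) (13,14) (11,14)]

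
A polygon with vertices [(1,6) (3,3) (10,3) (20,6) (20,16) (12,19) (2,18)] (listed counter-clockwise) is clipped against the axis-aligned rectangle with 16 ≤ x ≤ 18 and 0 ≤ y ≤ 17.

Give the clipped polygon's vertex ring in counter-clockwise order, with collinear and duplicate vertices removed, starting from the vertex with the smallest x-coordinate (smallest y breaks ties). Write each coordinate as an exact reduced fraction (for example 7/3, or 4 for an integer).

Clipped polygon: [(16,24/5) (18,27/5) (18,67/4) (52/3,17) (16,17)]

1. After x ≥ 16: [(16,24/5) (20,6) (20,16) (16,35/2)]
2. After x ≤ 18: [(16,24/5) (18,27/5) (18,67/4) (16,35/2)]
3. After y ≥ 0: [(16,24/5) (18,27/5) (18,67/4) (16,35/2)]
4. After y ≤ 17: [(16,17) (16,24/5) (18,27/5) (18,67/4) (52/3,17)]
5. Canonical ring: [(16,24/5) (18,27/5) (18,67/4) (52/3,17) (16,17)]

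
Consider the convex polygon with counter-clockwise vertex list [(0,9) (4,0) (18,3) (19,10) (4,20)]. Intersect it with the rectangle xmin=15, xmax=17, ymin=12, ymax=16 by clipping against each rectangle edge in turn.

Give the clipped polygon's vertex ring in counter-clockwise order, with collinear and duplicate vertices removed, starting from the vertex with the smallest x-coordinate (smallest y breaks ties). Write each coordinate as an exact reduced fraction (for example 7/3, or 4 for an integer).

Clipped polygon: [(15,12) (16,12) (15,38/3)]

1. After x ≥ 15: [(15,33/14) (18,3) (19,10) (15,38/3)]
2. After x ≤ 17: [(15,33/14) (17,39/14) (17,34/3) (15,38/3)]
3. After y ≥ 12: [(15,12) (16,12) (15,38/3)]
4. After y ≤ 16: [(15,12) (16,12) (15,38/3)]
5. Canonical ring: [(15,12) (16,12) (15,38/3)]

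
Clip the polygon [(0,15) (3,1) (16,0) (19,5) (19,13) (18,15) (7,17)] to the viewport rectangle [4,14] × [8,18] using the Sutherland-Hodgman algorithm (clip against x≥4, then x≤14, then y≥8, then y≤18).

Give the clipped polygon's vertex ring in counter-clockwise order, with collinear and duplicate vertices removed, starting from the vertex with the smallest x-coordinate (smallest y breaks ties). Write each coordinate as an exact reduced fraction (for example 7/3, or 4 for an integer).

Clipped polygon: [(4,8) (14,8) (14,173/11) (7,17) (4,113/7)]

1. After x ≥ 4: [(4,113/7) (4,12/13) (16,0) (19,5) (19,13) (18,15) (7,17)]
2. After x ≤ 14: [(4,113/7) (4,12/13) (14,2/13) (14,173/11) (7,17)]
3. After y ≥ 8: [(4,113/7) (4,8) (14,8) (14,173/11) (7,17)]
4. After y ≤ 18: [(4,113/7) (4,8) (14,8) (14,173/11) (7,17)]
5. Canonical ring: [(4,8) (14,8) (14,173/11) (7,17) (4,113/7)]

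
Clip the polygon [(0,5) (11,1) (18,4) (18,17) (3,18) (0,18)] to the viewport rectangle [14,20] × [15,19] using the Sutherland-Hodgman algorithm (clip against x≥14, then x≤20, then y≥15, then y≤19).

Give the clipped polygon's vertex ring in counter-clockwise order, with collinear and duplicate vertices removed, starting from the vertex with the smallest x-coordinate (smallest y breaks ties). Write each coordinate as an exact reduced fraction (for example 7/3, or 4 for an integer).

1. After x ≥ 14: [(14,16/7) (18,4) (18,17) (14,259/15)]
2. After x ≤ 20: [(14,16/7) (18,4) (18,17) (14,259/15)]
3. After y ≥ 15: [(14,15) (18,15) (18,17) (14,259/15)]
4. After y ≤ 19: [(14,15) (18,15) (18,17) (14,259/15)]
5. Canonical ring: [(14,15) (18,15) (18,17) (14,259/15)]

Clipped polygon: [(14,15) (18,15) (18,17) (14,259/15)]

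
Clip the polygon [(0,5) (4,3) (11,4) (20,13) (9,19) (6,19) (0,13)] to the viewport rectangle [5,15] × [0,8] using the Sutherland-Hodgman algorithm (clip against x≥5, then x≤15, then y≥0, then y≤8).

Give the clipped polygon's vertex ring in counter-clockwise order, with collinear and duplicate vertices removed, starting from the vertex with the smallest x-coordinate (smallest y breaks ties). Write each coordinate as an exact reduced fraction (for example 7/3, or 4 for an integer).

1. After x ≥ 5: [(5,22/7) (11,4) (20,13) (9,19) (6,19) (5,18)]
2. After x ≤ 15: [(5,22/7) (11,4) (15,8) (15,173/11) (9,19) (6,19) (5,18)]
3. After y ≥ 0: [(5,22/7) (11,4) (15,8) (15,173/11) (9,19) (6,19) (5,18)]
4. After y ≤ 8: [(5,8) (5,22/7) (11,4) (15,8) (15,8)]
5. Canonical ring: [(5,22/7) (11,4) (15,8) (5,8)]

Clipped polygon: [(5,22/7) (11,4) (15,8) (5,8)]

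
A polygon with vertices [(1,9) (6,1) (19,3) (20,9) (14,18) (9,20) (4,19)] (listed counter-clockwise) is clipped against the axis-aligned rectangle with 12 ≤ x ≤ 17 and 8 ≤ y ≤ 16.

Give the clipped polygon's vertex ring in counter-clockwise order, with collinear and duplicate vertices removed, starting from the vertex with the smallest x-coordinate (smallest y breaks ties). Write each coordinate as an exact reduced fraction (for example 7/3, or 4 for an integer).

Clipped polygon: [(12,8) (17,8) (17,27/2) (46/3,16) (12,16)]

1. After x ≥ 12: [(12,25/13) (19,3) (20,9) (14,18) (12,94/5)]
2. After x ≤ 17: [(12,25/13) (17,35/13) (17,27/2) (14,18) (12,94/5)]
3. After y ≥ 8: [(12,8) (17,8) (17,27/2) (14,18) (12,94/5)]
4. After y ≤ 16: [(12,16) (12,8) (17,8) (17,27/2) (46/3,16)]
5. Canonical ring: [(12,8) (17,8) (17,27/2) (46/3,16) (12,16)]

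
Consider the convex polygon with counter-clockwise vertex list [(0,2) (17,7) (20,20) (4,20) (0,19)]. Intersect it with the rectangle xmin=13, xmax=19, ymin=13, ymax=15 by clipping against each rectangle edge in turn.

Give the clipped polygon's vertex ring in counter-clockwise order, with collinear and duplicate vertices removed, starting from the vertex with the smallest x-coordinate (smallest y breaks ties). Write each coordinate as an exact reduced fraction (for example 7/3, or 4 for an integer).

Clipped polygon: [(13,13) (239/13,13) (245/13,15) (13,15)]

1. After x ≥ 13: [(13,99/17) (17,7) (20,20) (13,20)]
2. After x ≤ 19: [(13,99/17) (17,7) (19,47/3) (19,20) (13,20)]
3. After y ≥ 13: [(13,13) (239/13,13) (19,47/3) (19,20) (13,20)]
4. After y ≤ 15: [(13,15) (13,13) (239/13,13) (245/13,15)]
5. Canonical ring: [(13,13) (239/13,13) (245/13,15) (13,15)]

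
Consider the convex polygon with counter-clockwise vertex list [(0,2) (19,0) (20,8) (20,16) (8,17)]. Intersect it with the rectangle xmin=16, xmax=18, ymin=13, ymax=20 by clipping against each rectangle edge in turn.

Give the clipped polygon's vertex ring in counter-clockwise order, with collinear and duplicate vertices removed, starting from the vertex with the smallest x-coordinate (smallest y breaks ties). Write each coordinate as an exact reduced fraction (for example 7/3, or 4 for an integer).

Clipped polygon: [(16,13) (18,13) (18,97/6) (16,49/3)]

1. After x ≥ 16: [(16,6/19) (19,0) (20,8) (20,16) (16,49/3)]
2. After x ≤ 18: [(16,6/19) (18,2/19) (18,97/6) (16,49/3)]
3. After y ≥ 13: [(16,13) (18,13) (18,97/6) (16,49/3)]
4. After y ≤ 20: [(16,13) (18,13) (18,97/6) (16,49/3)]
5. Canonical ring: [(16,13) (18,13) (18,97/6) (16,49/3)]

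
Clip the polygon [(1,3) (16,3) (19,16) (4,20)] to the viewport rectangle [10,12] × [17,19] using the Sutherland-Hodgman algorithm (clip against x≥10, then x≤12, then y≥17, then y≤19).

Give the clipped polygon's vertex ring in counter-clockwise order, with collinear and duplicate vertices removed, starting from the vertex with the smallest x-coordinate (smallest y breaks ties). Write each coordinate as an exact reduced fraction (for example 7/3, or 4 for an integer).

1. After x ≥ 10: [(10,3) (16,3) (19,16) (10,92/5)]
2. After x ≤ 12: [(10,3) (12,3) (12,268/15) (10,92/5)]
3. After y ≥ 17: [(10,17) (12,17) (12,268/15) (10,92/5)]
4. After y ≤ 19: [(10,17) (12,17) (12,268/15) (10,92/5)]
5. Canonical ring: [(10,17) (12,17) (12,268/15) (10,92/5)]

Clipped polygon: [(10,17) (12,17) (12,268/15) (10,92/5)]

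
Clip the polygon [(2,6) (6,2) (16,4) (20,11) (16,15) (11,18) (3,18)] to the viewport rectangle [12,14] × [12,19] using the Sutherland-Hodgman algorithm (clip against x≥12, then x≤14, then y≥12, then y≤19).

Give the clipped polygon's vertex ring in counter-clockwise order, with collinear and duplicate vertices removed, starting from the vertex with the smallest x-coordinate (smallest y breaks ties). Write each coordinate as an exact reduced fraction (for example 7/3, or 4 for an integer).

1. After x ≥ 12: [(12,16/5) (16,4) (20,11) (16,15) (12,87/5)]
2. After x ≤ 14: [(12,16/5) (14,18/5) (14,81/5) (12,87/5)]
3. After y ≥ 12: [(12,12) (14,12) (14,81/5) (12,87/5)]
4. After y ≤ 19: [(12,12) (14,12) (14,81/5) (12,87/5)]
5. Canonical ring: [(12,12) (14,12) (14,81/5) (12,87/5)]

Clipped polygon: [(12,12) (14,12) (14,81/5) (12,87/5)]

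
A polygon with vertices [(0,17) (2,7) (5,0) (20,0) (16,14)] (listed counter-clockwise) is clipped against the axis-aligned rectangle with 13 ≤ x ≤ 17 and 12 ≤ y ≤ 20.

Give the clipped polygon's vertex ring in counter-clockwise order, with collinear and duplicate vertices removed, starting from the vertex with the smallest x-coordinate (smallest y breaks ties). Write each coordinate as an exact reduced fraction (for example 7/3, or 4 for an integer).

Clipped polygon: [(13,12) (116/7,12) (16,14) (13,233/16)]

1. After x ≥ 13: [(13,233/16) (13,0) (20,0) (16,14)]
2. After x ≤ 17: [(13,233/16) (13,0) (17,0) (17,21/2) (16,14)]
3. After y ≥ 12: [(13,233/16) (13,12) (116/7,12) (16,14)]
4. After y ≤ 20: [(13,233/16) (13,12) (116/7,12) (16,14)]
5. Canonical ring: [(13,12) (116/7,12) (16,14) (13,233/16)]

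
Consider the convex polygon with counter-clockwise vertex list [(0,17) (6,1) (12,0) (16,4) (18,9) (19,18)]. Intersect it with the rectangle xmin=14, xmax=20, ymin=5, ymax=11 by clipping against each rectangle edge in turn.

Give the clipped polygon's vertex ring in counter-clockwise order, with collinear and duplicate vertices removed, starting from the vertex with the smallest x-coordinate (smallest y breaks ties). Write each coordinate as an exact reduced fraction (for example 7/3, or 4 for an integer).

Clipped polygon: [(14,5) (82/5,5) (18,9) (164/9,11) (14,11)]

1. After x ≥ 14: [(14,337/19) (14,2) (16,4) (18,9) (19,18)]
2. After x ≤ 20: [(14,337/19) (14,2) (16,4) (18,9) (19,18)]
3. After y ≥ 5: [(14,337/19) (14,5) (82/5,5) (18,9) (19,18)]
4. After y ≤ 11: [(14,11) (14,5) (82/5,5) (18,9) (164/9,11)]
5. Canonical ring: [(14,5) (82/5,5) (18,9) (164/9,11) (14,11)]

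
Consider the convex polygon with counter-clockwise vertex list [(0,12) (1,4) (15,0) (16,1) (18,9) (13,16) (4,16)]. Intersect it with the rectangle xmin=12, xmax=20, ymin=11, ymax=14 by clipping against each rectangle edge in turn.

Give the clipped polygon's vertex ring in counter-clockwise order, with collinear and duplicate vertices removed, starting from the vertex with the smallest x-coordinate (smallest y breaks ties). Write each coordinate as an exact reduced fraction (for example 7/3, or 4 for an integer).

Clipped polygon: [(12,11) (116/7,11) (101/7,14) (12,14)]

1. After x ≥ 12: [(12,6/7) (15,0) (16,1) (18,9) (13,16) (12,16)]
2. After x ≤ 20: [(12,6/7) (15,0) (16,1) (18,9) (13,16) (12,16)]
3. After y ≥ 11: [(12,11) (116/7,11) (13,16) (12,16)]
4. After y ≤ 14: [(12,14) (12,11) (116/7,11) (101/7,14)]
5. Canonical ring: [(12,11) (116/7,11) (101/7,14) (12,14)]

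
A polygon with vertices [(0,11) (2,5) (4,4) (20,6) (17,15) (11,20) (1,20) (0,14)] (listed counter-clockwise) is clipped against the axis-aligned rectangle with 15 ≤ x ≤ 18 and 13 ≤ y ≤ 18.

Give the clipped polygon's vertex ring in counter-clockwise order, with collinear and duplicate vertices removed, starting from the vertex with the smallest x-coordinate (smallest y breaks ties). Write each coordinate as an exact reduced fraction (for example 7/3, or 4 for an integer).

1. After x ≥ 15: [(15,43/8) (20,6) (17,15) (15,50/3)]
2. After x ≤ 18: [(15,43/8) (18,23/4) (18,12) (17,15) (15,50/3)]
3. After y ≥ 13: [(15,13) (53/3,13) (17,15) (15,50/3)]
4. After y ≤ 18: [(15,13) (53/3,13) (17,15) (15,50/3)]
5. Canonical ring: [(15,13) (53/3,13) (17,15) (15,50/3)]

Clipped polygon: [(15,13) (53/3,13) (17,15) (15,50/3)]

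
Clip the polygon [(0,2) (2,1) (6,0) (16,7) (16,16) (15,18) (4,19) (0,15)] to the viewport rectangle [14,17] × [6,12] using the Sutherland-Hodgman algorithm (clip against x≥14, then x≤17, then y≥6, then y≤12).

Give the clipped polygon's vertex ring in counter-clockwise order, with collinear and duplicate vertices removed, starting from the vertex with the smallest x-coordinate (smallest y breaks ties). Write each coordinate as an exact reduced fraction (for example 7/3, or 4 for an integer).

1. After x ≥ 14: [(14,28/5) (16,7) (16,16) (15,18) (14,199/11)]
2. After x ≤ 17: [(14,28/5) (16,7) (16,16) (15,18) (14,199/11)]
3. After y ≥ 6: [(14,6) (102/7,6) (16,7) (16,16) (15,18) (14,199/11)]
4. After y ≤ 12: [(14,12) (14,6) (102/7,6) (16,7) (16,12)]
5. Canonical ring: [(14,6) (102/7,6) (16,7) (16,12) (14,12)]

Clipped polygon: [(14,6) (102/7,6) (16,7) (16,12) (14,12)]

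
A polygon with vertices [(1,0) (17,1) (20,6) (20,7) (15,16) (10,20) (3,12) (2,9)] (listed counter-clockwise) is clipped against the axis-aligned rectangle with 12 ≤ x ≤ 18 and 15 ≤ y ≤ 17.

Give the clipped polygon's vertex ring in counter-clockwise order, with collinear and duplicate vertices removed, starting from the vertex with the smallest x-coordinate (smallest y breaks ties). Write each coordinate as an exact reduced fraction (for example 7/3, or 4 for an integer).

Clipped polygon: [(12,15) (140/9,15) (15,16) (55/4,17) (12,17)]

1. After x ≥ 12: [(12,11/16) (17,1) (20,6) (20,7) (15,16) (12,92/5)]
2. After x ≤ 18: [(12,11/16) (17,1) (18,8/3) (18,53/5) (15,16) (12,92/5)]
3. After y ≥ 15: [(12,15) (140/9,15) (15,16) (12,92/5)]
4. After y ≤ 17: [(12,17) (12,15) (140/9,15) (15,16) (55/4,17)]
5. Canonical ring: [(12,15) (140/9,15) (15,16) (55/4,17) (12,17)]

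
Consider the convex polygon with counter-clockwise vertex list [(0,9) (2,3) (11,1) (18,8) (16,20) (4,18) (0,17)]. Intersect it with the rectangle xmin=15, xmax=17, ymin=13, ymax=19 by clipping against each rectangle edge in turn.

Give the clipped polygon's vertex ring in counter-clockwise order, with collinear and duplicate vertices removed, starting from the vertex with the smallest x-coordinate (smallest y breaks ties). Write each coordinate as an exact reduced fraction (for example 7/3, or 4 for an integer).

Clipped polygon: [(15,13) (17,13) (17,14) (97/6,19) (15,19)]

1. After x ≥ 15: [(15,5) (18,8) (16,20) (15,119/6)]
2. After x ≤ 17: [(15,5) (17,7) (17,14) (16,20) (15,119/6)]
3. After y ≥ 13: [(15,13) (17,13) (17,14) (16,20) (15,119/6)]
4. After y ≤ 19: [(15,19) (15,13) (17,13) (17,14) (97/6,19)]
5. Canonical ring: [(15,13) (17,13) (17,14) (97/6,19) (15,19)]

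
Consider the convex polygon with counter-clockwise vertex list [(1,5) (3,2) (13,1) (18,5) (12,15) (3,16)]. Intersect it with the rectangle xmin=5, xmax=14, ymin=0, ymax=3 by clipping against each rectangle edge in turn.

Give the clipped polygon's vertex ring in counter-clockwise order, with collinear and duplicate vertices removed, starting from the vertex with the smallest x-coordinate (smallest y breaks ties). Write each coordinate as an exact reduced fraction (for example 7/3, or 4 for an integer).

1. After x ≥ 5: [(5,9/5) (13,1) (18,5) (12,15) (5,142/9)]
2. After x ≤ 14: [(5,9/5) (13,1) (14,9/5) (14,35/3) (12,15) (5,142/9)]
3. After y ≥ 0: [(5,9/5) (13,1) (14,9/5) (14,35/3) (12,15) (5,142/9)]
4. After y ≤ 3: [(5,3) (5,9/5) (13,1) (14,9/5) (14,3)]
5. Canonical ring: [(5,9/5) (13,1) (14,9/5) (14,3) (5,3)]

Clipped polygon: [(5,9/5) (13,1) (14,9/5) (14,3) (5,3)]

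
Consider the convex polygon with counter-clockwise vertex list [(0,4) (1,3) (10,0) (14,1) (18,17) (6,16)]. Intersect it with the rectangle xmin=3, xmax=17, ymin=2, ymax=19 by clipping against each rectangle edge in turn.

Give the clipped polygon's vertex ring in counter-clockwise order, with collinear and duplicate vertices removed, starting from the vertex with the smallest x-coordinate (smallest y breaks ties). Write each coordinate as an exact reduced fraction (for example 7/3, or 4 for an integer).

1. After x ≥ 3: [(3,10) (3,7/3) (10,0) (14,1) (18,17) (6,16)]
2. After x ≤ 17: [(3,10) (3,7/3) (10,0) (14,1) (17,13) (17,203/12) (6,16)]
3. After y ≥ 2: [(3,10) (3,7/3) (4,2) (57/4,2) (17,13) (17,203/12) (6,16)]
4. After y ≤ 19: [(3,10) (3,7/3) (4,2) (57/4,2) (17,13) (17,203/12) (6,16)]
5. Canonical ring: [(3,7/3) (4,2) (57/4,2) (17,13) (17,203/12) (6,16) (3,10)]

Clipped polygon: [(3,7/3) (4,2) (57/4,2) (17,13) (17,203/12) (6,16) (3,10)]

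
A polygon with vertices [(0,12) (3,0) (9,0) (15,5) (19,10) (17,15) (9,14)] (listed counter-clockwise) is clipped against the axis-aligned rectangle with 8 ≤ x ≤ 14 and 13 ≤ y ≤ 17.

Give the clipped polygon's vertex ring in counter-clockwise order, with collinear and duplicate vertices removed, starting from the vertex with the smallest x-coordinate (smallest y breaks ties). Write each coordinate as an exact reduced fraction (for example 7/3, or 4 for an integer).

1. After x ≥ 8: [(8,124/9) (8,0) (9,0) (15,5) (19,10) (17,15) (9,14)]
2. After x ≤ 14: [(8,124/9) (8,0) (9,0) (14,25/6) (14,117/8) (9,14)]
3. After y ≥ 13: [(8,124/9) (8,13) (14,13) (14,117/8) (9,14)]
4. After y ≤ 17: [(8,124/9) (8,13) (14,13) (14,117/8) (9,14)]
5. Canonical ring: [(8,13) (14,13) (14,117/8) (9,14) (8,124/9)]

Clipped polygon: [(8,13) (14,13) (14,117/8) (9,14) (8,124/9)]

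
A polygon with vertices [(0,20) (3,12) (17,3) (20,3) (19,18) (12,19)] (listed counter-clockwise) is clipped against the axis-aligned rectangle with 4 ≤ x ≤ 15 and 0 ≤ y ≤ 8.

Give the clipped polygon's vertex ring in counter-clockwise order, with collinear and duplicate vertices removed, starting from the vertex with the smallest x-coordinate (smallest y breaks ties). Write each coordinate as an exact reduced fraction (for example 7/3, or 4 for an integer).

Clipped polygon: [(83/9,8) (15,30/7) (15,8)]

1. After x ≥ 4: [(4,59/3) (4,159/14) (17,3) (20,3) (19,18) (12,19)]
2. After x ≤ 15: [(4,59/3) (4,159/14) (15,30/7) (15,130/7) (12,19)]
3. After y ≥ 0: [(4,59/3) (4,159/14) (15,30/7) (15,130/7) (12,19)]
4. After y ≤ 8: [(83/9,8) (15,30/7) (15,8)]
5. Canonical ring: [(83/9,8) (15,30/7) (15,8)]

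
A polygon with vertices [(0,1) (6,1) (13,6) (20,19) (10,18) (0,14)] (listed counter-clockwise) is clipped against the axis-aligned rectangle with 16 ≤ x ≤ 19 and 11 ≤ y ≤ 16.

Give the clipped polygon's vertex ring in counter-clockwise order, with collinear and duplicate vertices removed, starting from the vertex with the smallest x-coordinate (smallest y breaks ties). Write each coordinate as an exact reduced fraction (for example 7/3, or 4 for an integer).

Clipped polygon: [(16,81/7) (239/13,16) (16,16)]

1. After x ≥ 16: [(16,81/7) (20,19) (16,93/5)]
2. After x ≤ 19: [(16,81/7) (19,120/7) (19,189/10) (16,93/5)]
3. After y ≥ 11: [(16,81/7) (19,120/7) (19,189/10) (16,93/5)]
4. After y ≤ 16: [(16,16) (16,81/7) (239/13,16)]
5. Canonical ring: [(16,81/7) (239/13,16) (16,16)]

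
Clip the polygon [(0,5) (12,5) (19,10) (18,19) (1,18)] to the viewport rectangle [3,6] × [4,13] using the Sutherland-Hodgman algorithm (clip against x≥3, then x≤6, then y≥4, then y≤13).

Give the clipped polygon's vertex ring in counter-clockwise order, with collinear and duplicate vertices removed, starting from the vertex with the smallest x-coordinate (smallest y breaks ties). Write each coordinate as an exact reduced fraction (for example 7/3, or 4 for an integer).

1. After x ≥ 3: [(3,5) (12,5) (19,10) (18,19) (3,308/17)]
2. After x ≤ 6: [(3,5) (6,5) (6,311/17) (3,308/17)]
3. After y ≥ 4: [(3,5) (6,5) (6,311/17) (3,308/17)]
4. After y ≤ 13: [(3,13) (3,5) (6,5) (6,13)]
5. Canonical ring: [(3,5) (6,5) (6,13) (3,13)]

Clipped polygon: [(3,5) (6,5) (6,13) (3,13)]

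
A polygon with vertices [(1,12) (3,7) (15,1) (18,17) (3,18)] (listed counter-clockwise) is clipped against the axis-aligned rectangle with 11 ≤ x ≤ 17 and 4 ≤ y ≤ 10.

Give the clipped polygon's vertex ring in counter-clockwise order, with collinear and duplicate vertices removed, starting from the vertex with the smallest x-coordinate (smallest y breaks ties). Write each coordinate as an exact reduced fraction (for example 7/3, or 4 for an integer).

Clipped polygon: [(11,4) (249/16,4) (267/16,10) (11,10)]

1. After x ≥ 11: [(11,3) (15,1) (18,17) (11,262/15)]
2. After x ≤ 17: [(11,3) (15,1) (17,35/3) (17,256/15) (11,262/15)]
3. After y ≥ 4: [(11,4) (249/16,4) (17,35/3) (17,256/15) (11,262/15)]
4. After y ≤ 10: [(11,10) (11,4) (249/16,4) (267/16,10)]
5. Canonical ring: [(11,4) (249/16,4) (267/16,10) (11,10)]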